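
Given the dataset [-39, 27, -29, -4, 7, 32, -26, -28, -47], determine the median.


First, sort the list: [-47, -39, -29, -28, -26, -4, 7, 27, 32]
The list has 9 elements (odd count).
The middle index is 4 (0-based), and the element there is -26.
Final answer: -26


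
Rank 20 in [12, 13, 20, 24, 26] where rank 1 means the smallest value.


Sort ascending: [12, 13, 20, 24, 26]
Find 20 in the sorted list.
20 is at position 3 (1-indexed).
Final answer: 3


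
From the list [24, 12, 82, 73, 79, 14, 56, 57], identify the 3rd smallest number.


Sort ascending: [12, 14, 24, 56, 57, 73, 79, 82]
The 3rd element (1-indexed) is at index 2.
Value = 24
Final answer: 24


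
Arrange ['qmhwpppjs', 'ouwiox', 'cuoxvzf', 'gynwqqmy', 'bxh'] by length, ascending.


Compute lengths:
  'qmhwpppjs' has length 9
  'ouwiox' has length 6
  'cuoxvzf' has length 7
  'gynwqqmy' has length 8
  'bxh' has length 3
Lengths in increasing order: 3 < 6 < 7 < 8 < 9
Listing the words in that order gives the answer.
Final answer: ['bxh', 'ouwiox', 'cuoxvzf', 'gynwqqmy', 'qmhwpppjs']


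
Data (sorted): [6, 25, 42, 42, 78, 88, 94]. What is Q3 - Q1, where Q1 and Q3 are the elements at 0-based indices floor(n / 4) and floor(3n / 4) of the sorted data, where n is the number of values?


The data has n = 7 elements.
Q1 index = floor(7 / 4) = floor(1.75) = 1; Q3 index = floor(3 * 7 / 4) = floor(5.25) = 5
Q1 = element at index 1 = 25
Q3 = element at index 5 = 88
IQR = 88 - 25 = 63
Final answer: 63


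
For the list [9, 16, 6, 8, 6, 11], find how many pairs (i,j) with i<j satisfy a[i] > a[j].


For each element, count the later elements that are smaller than it:
  9 (index 0): smaller elements after it = [6, 8, 6] -> 3
  16 (index 1): smaller elements after it = [6, 8, 6, 11] -> 4
  6 (index 2): smaller elements after it = [] -> 0
  8 (index 3): smaller elements after it = [6] -> 1
  6 (index 4): smaller elements after it = [] -> 0
Total inversions = 3 + 4 + 0 + 1 + 0 = 8
Final answer: 8


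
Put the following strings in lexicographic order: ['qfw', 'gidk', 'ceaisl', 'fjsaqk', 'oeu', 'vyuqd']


Compare strings character by character (the first differing letter decides):
  'ceaisl' < 'fjsaqk' since 'c' < 'f' at position 1
  'fjsaqk' < 'gidk' since 'f' < 'g' at position 1
  'gidk' < 'oeu' since 'g' < 'o' at position 1
  'oeu' < 'qfw' since 'o' < 'q' at position 1
  'qfw' < 'vyuqd' since 'q' < 'v' at position 1
Chaining these comparisons gives the alphabetical order.
Final answer: ['ceaisl', 'fjsaqk', 'gidk', 'oeu', 'qfw', 'vyuqd']


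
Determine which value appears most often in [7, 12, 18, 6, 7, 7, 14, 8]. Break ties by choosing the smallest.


Count the frequency of each value:
  6 appears 1 time(s)
  7 appears 3 time(s)
  8 appears 1 time(s)
  12 appears 1 time(s)
  14 appears 1 time(s)
  18 appears 1 time(s)
Maximum frequency is 3.
Only 7 reaches that frequency, so it is the mode.
Final answer: 7


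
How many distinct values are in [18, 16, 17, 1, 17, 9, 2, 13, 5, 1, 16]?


List all unique values:
Distinct values: [1, 2, 5, 9, 13, 16, 17, 18]
Count = 8
Final answer: 8


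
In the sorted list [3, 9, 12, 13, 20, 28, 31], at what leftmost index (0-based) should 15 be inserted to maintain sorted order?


List is sorted: [3, 9, 12, 13, 20, 28, 31]
We need the leftmost position where 15 can be inserted, i.e. the first index whose element is >= 15 (or the end of the list if none is).
Binary search with low=0, high=7 (0-based indices):
  low=0, high=7, mid=3: a[3]=13 < 15, so low = 4
  low=4, high=7, mid=5: a[5]=28 >= 15, so high = 5
  low=4, high=5, mid=4: a[4]=20 >= 15, so high = 4
Now low = high = 4, so the insertion index is 4.
Final answer: 4


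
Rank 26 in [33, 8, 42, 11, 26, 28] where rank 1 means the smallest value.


Sort ascending: [8, 11, 26, 28, 33, 42]
Find 26 in the sorted list.
26 is at position 3 (1-indexed).
Final answer: 3


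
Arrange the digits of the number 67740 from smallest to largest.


The number 67740 has digits: 6, 7, 7, 4, 0
Sorted: 0, 4, 6, 7, 7
Joining the sorted digits gives the result.
Final answer: 04677


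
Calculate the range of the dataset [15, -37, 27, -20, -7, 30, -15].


Maximum value: 30
Minimum value: -37
Range = 30 - (-37) = 67
Final answer: 67


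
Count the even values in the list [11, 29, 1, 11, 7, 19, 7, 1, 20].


Check each element:
  11 is odd
  29 is odd
  1 is odd
  11 is odd
  7 is odd
  19 is odd
  7 is odd
  1 is odd
  20 is even
Evens: [20]
Count of evens = 1
Final answer: 1


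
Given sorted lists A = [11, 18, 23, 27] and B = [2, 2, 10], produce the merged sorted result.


List A: [11, 18, 23, 27]
List B: [2, 2, 10]
Repeatedly compare the front elements and take the smaller:
  11 vs 2 -> take 2
  11 vs 2 -> take 2
  11 vs 10 -> take 10
  B is exhausted; append the rest of A: [11, 18, 23, 27]
Final answer: [2, 2, 10, 11, 18, 23, 27]


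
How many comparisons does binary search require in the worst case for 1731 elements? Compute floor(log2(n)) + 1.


Binary search halves the search space each step.
Maximum comparisons = floor(log2(1731)) + 1
log2(1731) = 10.7574
floor(log2(1731)) = 10, so 10 + 1 = 11
Final answer: 11


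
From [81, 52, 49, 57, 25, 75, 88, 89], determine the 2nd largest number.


Sort descending: [89, 88, 81, 75, 57, 52, 49, 25]
The 2nd element (1-indexed) is at index 1.
Value = 88
Final answer: 88


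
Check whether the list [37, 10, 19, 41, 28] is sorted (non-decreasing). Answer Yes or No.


Check consecutive pairs:
  37 <= 10? False
  10 <= 19? True
  19 <= 41? True
  41 <= 28? False
2 consecutive pair(s) are out of order, so the list is not sorted.
Final answer: No


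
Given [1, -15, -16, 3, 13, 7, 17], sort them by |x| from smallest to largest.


Compute absolute values:
  |1| = 1
  |-15| = 15
  |-16| = 16
  |3| = 3
  |13| = 13
  |7| = 7
  |17| = 17
Absolute values in increasing order: 1 < 3 < 7 < 13 < 15 < 16 < 17
Listing the original numbers in that order gives the answer.
Final answer: [1, 3, 7, 13, -15, -16, 17]


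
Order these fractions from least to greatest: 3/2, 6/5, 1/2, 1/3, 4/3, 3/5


Convert to decimal for comparison:
  3/2 = 1.5
  6/5 = 1.2
  1/2 = 0.5
  1/3 = 0.3333
  4/3 = 1.3333
  3/5 = 0.6
Decimals in increasing order: 0.3333 < 0.5 < 0.6 < 1.2 < 1.3333 < 1.5
Writing each back as its fraction gives the sorted order.
Final answer: 1/3, 1/2, 3/5, 6/5, 4/3, 3/2


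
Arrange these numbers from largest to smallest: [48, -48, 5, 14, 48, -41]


Original list: [48, -48, 5, 14, 48, -41]
Repeatedly take the largest remaining element:
  Remaining [48, -48, 5, 14, 48, -41] -> largest is 48
  Remaining [-48, 5, 14, 48, -41] -> largest is 48
  Remaining [-48, 5, 14, -41] -> largest is 14
  Remaining [-48, 5, -41] -> largest is 5
  Remaining [-48, -41] -> largest is -41
  Remaining [-48] -> largest is -48
Collecting the picks in order gives the descending list.
Final answer: [48, 48, 14, 5, -41, -48]


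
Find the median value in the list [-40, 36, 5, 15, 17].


First, sort the list: [-40, 5, 15, 17, 36]
The list has 5 elements (odd count).
The middle index is 2 (0-based), and the element there is 15.
Final answer: 15


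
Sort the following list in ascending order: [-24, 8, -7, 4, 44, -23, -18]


Original list: [-24, 8, -7, 4, 44, -23, -18]
Repeatedly take the smallest remaining element:
  Remaining [-24, 8, -7, 4, 44, -23, -18] -> smallest is -24
  Remaining [8, -7, 4, 44, -23, -18] -> smallest is -23
  Remaining [8, -7, 4, 44, -18] -> smallest is -18
  Remaining [8, -7, 4, 44] -> smallest is -7
  Remaining [8, 4, 44] -> smallest is 4
  Remaining [8, 44] -> smallest is 8
  Remaining [44] -> smallest is 44
Collecting the picks in order gives the sorted list.
Final answer: [-24, -23, -18, -7, 4, 8, 44]


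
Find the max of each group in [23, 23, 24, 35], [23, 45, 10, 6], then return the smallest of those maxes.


Find max of each group:
  Group 1: [23, 23, 24, 35] -> max = 35
  Group 2: [23, 45, 10, 6] -> max = 45
Maxes: [35, 45]
Minimum of maxes = 35
Final answer: 35


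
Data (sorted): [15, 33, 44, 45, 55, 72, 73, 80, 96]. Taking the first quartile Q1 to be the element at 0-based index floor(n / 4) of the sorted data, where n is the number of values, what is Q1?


The list has n = 9 elements.
Q1 index = floor(9 / 4) = floor(2.25) = 2
Counting from index 0 in the sorted data, the element at index 2 is 44.
Final answer: 44


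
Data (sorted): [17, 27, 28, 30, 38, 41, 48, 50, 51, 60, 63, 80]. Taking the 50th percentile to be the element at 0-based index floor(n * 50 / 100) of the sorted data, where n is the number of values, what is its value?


The dataset has n = 12 elements.
Index = floor(12 * 50 / 100) = floor(600 / 100) = floor(6) = 6
Counting from index 0 in the sorted data, the element at index 6 is 48.
Final answer: 48


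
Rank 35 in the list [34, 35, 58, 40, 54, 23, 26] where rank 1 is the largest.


Sort descending: [58, 54, 40, 35, 34, 26, 23]
Find 35 in the sorted list.
35 is at position 4.
Final answer: 4


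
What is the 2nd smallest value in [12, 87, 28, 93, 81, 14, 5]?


Sort ascending: [5, 12, 14, 28, 81, 87, 93]
The 2nd element (1-indexed) is at index 1.
Value = 12
Final answer: 12


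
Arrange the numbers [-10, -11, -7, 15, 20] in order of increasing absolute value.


Compute absolute values:
  |-10| = 10
  |-11| = 11
  |-7| = 7
  |15| = 15
  |20| = 20
Absolute values in increasing order: 7 < 10 < 11 < 15 < 20
Listing the original numbers in that order gives the answer.
Final answer: [-7, -10, -11, 15, 20]


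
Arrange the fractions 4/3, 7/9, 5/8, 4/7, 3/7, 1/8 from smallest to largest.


Convert to decimal for comparison:
  4/3 = 1.3333
  7/9 = 0.7778
  5/8 = 0.625
  4/7 = 0.5714
  3/7 = 0.4286
  1/8 = 0.125
Decimals in increasing order: 0.125 < 0.4286 < 0.5714 < 0.625 < 0.7778 < 1.3333
Writing each back as its fraction gives the sorted order.
Final answer: 1/8, 3/7, 4/7, 5/8, 7/9, 4/3


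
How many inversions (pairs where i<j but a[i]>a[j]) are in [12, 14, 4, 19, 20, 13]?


For each element, count the later elements that are smaller than it:
  12 (index 0): smaller elements after it = [4] -> 1
  14 (index 1): smaller elements after it = [4, 13] -> 2
  4 (index 2): smaller elements after it = [] -> 0
  19 (index 3): smaller elements after it = [13] -> 1
  20 (index 4): smaller elements after it = [13] -> 1
Total inversions = 1 + 2 + 0 + 1 + 1 = 5
Final answer: 5


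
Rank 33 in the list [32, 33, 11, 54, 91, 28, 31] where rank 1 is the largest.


Sort descending: [91, 54, 33, 32, 31, 28, 11]
Find 33 in the sorted list.
33 is at position 3.
Final answer: 3


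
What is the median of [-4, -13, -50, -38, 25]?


First, sort the list: [-50, -38, -13, -4, 25]
The list has 5 elements (odd count).
The middle index is 2 (0-based), and the element there is -13.
Final answer: -13


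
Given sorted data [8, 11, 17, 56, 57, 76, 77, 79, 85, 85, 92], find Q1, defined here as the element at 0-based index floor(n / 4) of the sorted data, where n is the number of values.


The list has n = 11 elements.
Q1 index = floor(11 / 4) = floor(2.75) = 2
Counting from index 0 in the sorted data, the element at index 2 is 17.
Final answer: 17


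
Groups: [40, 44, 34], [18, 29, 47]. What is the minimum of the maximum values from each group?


Find max of each group:
  Group 1: [40, 44, 34] -> max = 44
  Group 2: [18, 29, 47] -> max = 47
Maxes: [44, 47]
Minimum of maxes = 44
Final answer: 44


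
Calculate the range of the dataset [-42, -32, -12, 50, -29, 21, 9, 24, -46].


Maximum value: 50
Minimum value: -46
Range = 50 - (-46) = 96
Final answer: 96


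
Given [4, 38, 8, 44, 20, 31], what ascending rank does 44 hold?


Sort ascending: [4, 8, 20, 31, 38, 44]
Find 44 in the sorted list.
44 is at position 6 (1-indexed).
Final answer: 6


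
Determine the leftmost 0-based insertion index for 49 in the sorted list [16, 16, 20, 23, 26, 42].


List is sorted: [16, 16, 20, 23, 26, 42]
We need the leftmost position where 49 can be inserted, i.e. the first index whose element is >= 49 (or the end of the list if none is).
Binary search with low=0, high=6 (0-based indices):
  low=0, high=6, mid=3: a[3]=23 < 49, so low = 4
  low=4, high=6, mid=5: a[5]=42 < 49, so low = 6
Now low = high = 6, so the insertion index is 6.
Final answer: 6


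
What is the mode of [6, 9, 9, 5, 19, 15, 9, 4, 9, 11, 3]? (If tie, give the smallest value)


Count the frequency of each value:
  3 appears 1 time(s)
  4 appears 1 time(s)
  5 appears 1 time(s)
  6 appears 1 time(s)
  9 appears 4 time(s)
  11 appears 1 time(s)
  15 appears 1 time(s)
  19 appears 1 time(s)
Maximum frequency is 4.
Only 9 reaches that frequency, so it is the mode.
Final answer: 9


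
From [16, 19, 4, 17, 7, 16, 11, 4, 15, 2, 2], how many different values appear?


List all unique values:
Distinct values: [2, 4, 7, 11, 15, 16, 17, 19]
Count = 8
Final answer: 8


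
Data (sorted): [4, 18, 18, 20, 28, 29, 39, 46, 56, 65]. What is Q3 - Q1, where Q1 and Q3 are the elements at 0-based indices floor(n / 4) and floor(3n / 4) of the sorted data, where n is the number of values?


The data has n = 10 elements.
Q1 index = floor(10 / 4) = floor(2.5) = 2; Q3 index = floor(3 * 10 / 4) = floor(7.5) = 7
Q1 = element at index 2 = 18
Q3 = element at index 7 = 46
IQR = 46 - 18 = 28
Final answer: 28


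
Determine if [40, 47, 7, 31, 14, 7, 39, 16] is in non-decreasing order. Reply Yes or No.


Check consecutive pairs:
  40 <= 47? True
  47 <= 7? False
  7 <= 31? True
  31 <= 14? False
  14 <= 7? False
  7 <= 39? True
  39 <= 16? False
4 consecutive pair(s) are out of order, so the list is not sorted.
Final answer: No


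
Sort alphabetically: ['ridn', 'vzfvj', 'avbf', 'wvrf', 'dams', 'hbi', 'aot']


Compare strings character by character (the first differing letter decides):
  'aot' < 'avbf' since 'o' < 'v' at position 2
  'avbf' < 'dams' since 'a' < 'd' at position 1
  'dams' < 'hbi' since 'd' < 'h' at position 1
  'hbi' < 'ridn' since 'h' < 'r' at position 1
  'ridn' < 'vzfvj' since 'r' < 'v' at position 1
  'vzfvj' < 'wvrf' since 'v' < 'w' at position 1
Chaining these comparisons gives the alphabetical order.
Final answer: ['aot', 'avbf', 'dams', 'hbi', 'ridn', 'vzfvj', 'wvrf']


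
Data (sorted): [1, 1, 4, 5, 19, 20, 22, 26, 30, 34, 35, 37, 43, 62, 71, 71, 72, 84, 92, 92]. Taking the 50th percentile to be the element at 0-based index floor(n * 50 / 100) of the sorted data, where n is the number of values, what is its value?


The dataset has n = 20 elements.
Index = floor(20 * 50 / 100) = floor(1000 / 100) = floor(10) = 10
Counting from index 0 in the sorted data, the element at index 10 is 35.
Final answer: 35


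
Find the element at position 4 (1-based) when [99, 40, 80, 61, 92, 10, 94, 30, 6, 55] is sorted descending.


Sort descending: [99, 94, 92, 80, 61, 55, 40, 30, 10, 6]
The 4th element (1-indexed) is at index 3.
Value = 80
Final answer: 80


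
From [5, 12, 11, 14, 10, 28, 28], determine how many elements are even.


Check each element:
  5 is odd
  12 is even
  11 is odd
  14 is even
  10 is even
  28 is even
  28 is even
Evens: [12, 14, 10, 28, 28]
Count of evens = 5
Final answer: 5


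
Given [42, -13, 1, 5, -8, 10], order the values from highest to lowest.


Original list: [42, -13, 1, 5, -8, 10]
Repeatedly take the largest remaining element:
  Remaining [42, -13, 1, 5, -8, 10] -> largest is 42
  Remaining [-13, 1, 5, -8, 10] -> largest is 10
  Remaining [-13, 1, 5, -8] -> largest is 5
  Remaining [-13, 1, -8] -> largest is 1
  Remaining [-13, -8] -> largest is -8
  Remaining [-13] -> largest is -13
Collecting the picks in order gives the descending list.
Final answer: [42, 10, 5, 1, -8, -13]


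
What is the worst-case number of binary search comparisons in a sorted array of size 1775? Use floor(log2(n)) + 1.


Binary search halves the search space each step.
Maximum comparisons = floor(log2(1775)) + 1
log2(1775) = 10.7936
floor(log2(1775)) = 10, so 10 + 1 = 11
Final answer: 11


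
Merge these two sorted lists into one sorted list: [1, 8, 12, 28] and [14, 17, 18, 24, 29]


List A: [1, 8, 12, 28]
List B: [14, 17, 18, 24, 29]
Repeatedly compare the front elements and take the smaller:
  1 vs 14 -> take 1
  8 vs 14 -> take 8
  12 vs 14 -> take 12
  28 vs 14 -> take 14
  28 vs 17 -> take 17
  28 vs 18 -> take 18
  28 vs 24 -> take 24
  28 vs 29 -> take 28
  A is exhausted; append the rest of B: [29]
Final answer: [1, 8, 12, 14, 17, 18, 24, 28, 29]


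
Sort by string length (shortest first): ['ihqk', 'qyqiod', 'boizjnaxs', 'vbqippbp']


Compute lengths:
  'ihqk' has length 4
  'qyqiod' has length 6
  'boizjnaxs' has length 9
  'vbqippbp' has length 8
Lengths in increasing order: 4 < 6 < 8 < 9
Listing the words in that order gives the answer.
Final answer: ['ihqk', 'qyqiod', 'vbqippbp', 'boizjnaxs']


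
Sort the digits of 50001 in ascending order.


The number 50001 has digits: 5, 0, 0, 0, 1
Sorted: 0, 0, 0, 1, 5
Joining the sorted digits gives the result.
Final answer: 00015


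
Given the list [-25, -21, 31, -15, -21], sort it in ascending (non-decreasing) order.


Original list: [-25, -21, 31, -15, -21]
Repeatedly take the smallest remaining element:
  Remaining [-25, -21, 31, -15, -21] -> smallest is -25
  Remaining [-21, 31, -15, -21] -> smallest is -21
  Remaining [31, -15, -21] -> smallest is -21
  Remaining [31, -15] -> smallest is -15
  Remaining [31] -> smallest is 31
Collecting the picks in order gives the sorted list.
Final answer: [-25, -21, -21, -15, 31]


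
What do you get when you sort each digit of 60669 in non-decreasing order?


The number 60669 has digits: 6, 0, 6, 6, 9
Sorted: 0, 6, 6, 6, 9
Joining the sorted digits gives the result.
Final answer: 06669


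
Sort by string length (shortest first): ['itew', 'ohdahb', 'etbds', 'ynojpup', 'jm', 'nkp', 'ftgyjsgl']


Compute lengths:
  'itew' has length 4
  'ohdahb' has length 6
  'etbds' has length 5
  'ynojpup' has length 7
  'jm' has length 2
  'nkp' has length 3
  'ftgyjsgl' has length 8
Lengths in increasing order: 2 < 3 < 4 < 5 < 6 < 7 < 8
Listing the words in that order gives the answer.
Final answer: ['jm', 'nkp', 'itew', 'etbds', 'ohdahb', 'ynojpup', 'ftgyjsgl']


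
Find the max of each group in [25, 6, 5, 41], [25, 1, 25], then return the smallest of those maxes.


Find max of each group:
  Group 1: [25, 6, 5, 41] -> max = 41
  Group 2: [25, 1, 25] -> max = 25
Maxes: [41, 25]
Minimum of maxes = 25
Final answer: 25


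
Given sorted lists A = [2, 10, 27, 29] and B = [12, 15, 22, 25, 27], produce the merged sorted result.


List A: [2, 10, 27, 29]
List B: [12, 15, 22, 25, 27]
Repeatedly compare the front elements and take the smaller:
  2 vs 12 -> take 2
  10 vs 12 -> take 10
  27 vs 12 -> take 12
  27 vs 15 -> take 15
  27 vs 22 -> take 22
  27 vs 25 -> take 25
  27 vs 27 -> take 27
  29 vs 27 -> take 27
  B is exhausted; append the rest of A: [29]
Final answer: [2, 10, 12, 15, 22, 25, 27, 27, 29]


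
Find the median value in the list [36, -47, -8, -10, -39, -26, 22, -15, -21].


First, sort the list: [-47, -39, -26, -21, -15, -10, -8, 22, 36]
The list has 9 elements (odd count).
The middle index is 4 (0-based), and the element there is -15.
Final answer: -15


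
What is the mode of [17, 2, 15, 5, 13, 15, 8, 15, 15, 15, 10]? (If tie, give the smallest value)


Count the frequency of each value:
  2 appears 1 time(s)
  5 appears 1 time(s)
  8 appears 1 time(s)
  10 appears 1 time(s)
  13 appears 1 time(s)
  15 appears 5 time(s)
  17 appears 1 time(s)
Maximum frequency is 5.
Only 15 reaches that frequency, so it is the mode.
Final answer: 15


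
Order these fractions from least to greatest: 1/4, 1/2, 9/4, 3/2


Convert to decimal for comparison:
  1/4 = 0.25
  1/2 = 0.5
  9/4 = 2.25
  3/2 = 1.5
Decimals in increasing order: 0.25 < 0.5 < 1.5 < 2.25
Writing each back as its fraction gives the sorted order.
Final answer: 1/4, 1/2, 3/2, 9/4


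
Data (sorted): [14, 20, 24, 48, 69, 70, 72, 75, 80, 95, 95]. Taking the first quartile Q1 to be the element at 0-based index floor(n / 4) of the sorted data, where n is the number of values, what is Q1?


The list has n = 11 elements.
Q1 index = floor(11 / 4) = floor(2.75) = 2
Counting from index 0 in the sorted data, the element at index 2 is 24.
Final answer: 24


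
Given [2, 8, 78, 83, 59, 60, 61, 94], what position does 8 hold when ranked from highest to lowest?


Sort descending: [94, 83, 78, 61, 60, 59, 8, 2]
Find 8 in the sorted list.
8 is at position 7.
Final answer: 7


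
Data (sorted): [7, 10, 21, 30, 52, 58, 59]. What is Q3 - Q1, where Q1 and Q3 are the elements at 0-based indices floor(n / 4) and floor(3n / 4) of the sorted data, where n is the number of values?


The data has n = 7 elements.
Q1 index = floor(7 / 4) = floor(1.75) = 1; Q3 index = floor(3 * 7 / 4) = floor(5.25) = 5
Q1 = element at index 1 = 10
Q3 = element at index 5 = 58
IQR = 58 - 10 = 48
Final answer: 48


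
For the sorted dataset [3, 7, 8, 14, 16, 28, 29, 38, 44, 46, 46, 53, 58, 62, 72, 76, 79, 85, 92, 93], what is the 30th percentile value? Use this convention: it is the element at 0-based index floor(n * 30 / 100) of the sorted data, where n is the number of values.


The dataset has n = 20 elements.
Index = floor(20 * 30 / 100) = floor(600 / 100) = floor(6) = 6
Counting from index 0 in the sorted data, the element at index 6 is 29.
Final answer: 29


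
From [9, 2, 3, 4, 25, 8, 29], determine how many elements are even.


Check each element:
  9 is odd
  2 is even
  3 is odd
  4 is even
  25 is odd
  8 is even
  29 is odd
Evens: [2, 4, 8]
Count of evens = 3
Final answer: 3


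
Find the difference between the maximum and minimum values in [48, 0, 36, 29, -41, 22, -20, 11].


Maximum value: 48
Minimum value: -41
Range = 48 - (-41) = 89
Final answer: 89


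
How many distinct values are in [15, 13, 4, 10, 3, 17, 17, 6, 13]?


List all unique values:
Distinct values: [3, 4, 6, 10, 13, 15, 17]
Count = 7
Final answer: 7


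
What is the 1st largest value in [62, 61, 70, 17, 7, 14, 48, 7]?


Sort descending: [70, 62, 61, 48, 17, 14, 7, 7]
The 1st element (1-indexed) is at index 0.
Value = 70
Final answer: 70


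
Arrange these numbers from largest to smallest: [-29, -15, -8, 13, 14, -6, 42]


Original list: [-29, -15, -8, 13, 14, -6, 42]
Repeatedly take the largest remaining element:
  Remaining [-29, -15, -8, 13, 14, -6, 42] -> largest is 42
  Remaining [-29, -15, -8, 13, 14, -6] -> largest is 14
  Remaining [-29, -15, -8, 13, -6] -> largest is 13
  Remaining [-29, -15, -8, -6] -> largest is -6
  Remaining [-29, -15, -8] -> largest is -8
  Remaining [-29, -15] -> largest is -15
  Remaining [-29] -> largest is -29
Collecting the picks in order gives the descending list.
Final answer: [42, 14, 13, -6, -8, -15, -29]


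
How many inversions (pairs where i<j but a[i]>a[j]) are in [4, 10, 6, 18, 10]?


For each element, count the later elements that are smaller than it:
  4 (index 0): smaller elements after it = [] -> 0
  10 (index 1): smaller elements after it = [6] -> 1
  6 (index 2): smaller elements after it = [] -> 0
  18 (index 3): smaller elements after it = [10] -> 1
Total inversions = 0 + 1 + 0 + 1 = 2
Final answer: 2


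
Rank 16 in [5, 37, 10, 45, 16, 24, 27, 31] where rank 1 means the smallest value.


Sort ascending: [5, 10, 16, 24, 27, 31, 37, 45]
Find 16 in the sorted list.
16 is at position 3 (1-indexed).
Final answer: 3


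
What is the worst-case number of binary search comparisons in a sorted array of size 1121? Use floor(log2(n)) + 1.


Binary search halves the search space each step.
Maximum comparisons = floor(log2(1121)) + 1
log2(1121) = 10.1306
floor(log2(1121)) = 10, so 10 + 1 = 11
Final answer: 11


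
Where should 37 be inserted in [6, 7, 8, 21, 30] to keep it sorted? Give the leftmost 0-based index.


List is sorted: [6, 7, 8, 21, 30]
We need the leftmost position where 37 can be inserted, i.e. the first index whose element is >= 37 (or the end of the list if none is).
Binary search with low=0, high=5 (0-based indices):
  low=0, high=5, mid=2: a[2]=8 < 37, so low = 3
  low=3, high=5, mid=4: a[4]=30 < 37, so low = 5
Now low = high = 5, so the insertion index is 5.
Final answer: 5


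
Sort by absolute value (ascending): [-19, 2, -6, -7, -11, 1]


Compute absolute values:
  |-19| = 19
  |2| = 2
  |-6| = 6
  |-7| = 7
  |-11| = 11
  |1| = 1
Absolute values in increasing order: 1 < 2 < 6 < 7 < 11 < 19
Listing the original numbers in that order gives the answer.
Final answer: [1, 2, -6, -7, -11, -19]


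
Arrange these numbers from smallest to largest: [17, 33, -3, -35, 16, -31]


Original list: [17, 33, -3, -35, 16, -31]
Repeatedly take the smallest remaining element:
  Remaining [17, 33, -3, -35, 16, -31] -> smallest is -35
  Remaining [17, 33, -3, 16, -31] -> smallest is -31
  Remaining [17, 33, -3, 16] -> smallest is -3
  Remaining [17, 33, 16] -> smallest is 16
  Remaining [17, 33] -> smallest is 17
  Remaining [33] -> smallest is 33
Collecting the picks in order gives the sorted list.
Final answer: [-35, -31, -3, 16, 17, 33]


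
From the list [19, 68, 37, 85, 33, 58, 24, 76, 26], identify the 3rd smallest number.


Sort ascending: [19, 24, 26, 33, 37, 58, 68, 76, 85]
The 3rd element (1-indexed) is at index 2.
Value = 26
Final answer: 26


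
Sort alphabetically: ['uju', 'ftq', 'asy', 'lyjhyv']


Compare strings character by character (the first differing letter decides):
  'asy' < 'ftq' since 'a' < 'f' at position 1
  'ftq' < 'lyjhyv' since 'f' < 'l' at position 1
  'lyjhyv' < 'uju' since 'l' < 'u' at position 1
Chaining these comparisons gives the alphabetical order.
Final answer: ['asy', 'ftq', 'lyjhyv', 'uju']


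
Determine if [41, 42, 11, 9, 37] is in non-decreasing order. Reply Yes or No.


Check consecutive pairs:
  41 <= 42? True
  42 <= 11? False
  11 <= 9? False
  9 <= 37? True
2 consecutive pair(s) are out of order, so the list is not sorted.
Final answer: No


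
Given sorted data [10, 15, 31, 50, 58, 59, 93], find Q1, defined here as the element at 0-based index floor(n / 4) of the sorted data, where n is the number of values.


The list has n = 7 elements.
Q1 index = floor(7 / 4) = floor(1.75) = 1
Counting from index 0 in the sorted data, the element at index 1 is 15.
Final answer: 15


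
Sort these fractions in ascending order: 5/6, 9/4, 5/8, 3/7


Convert to decimal for comparison:
  5/6 = 0.8333
  9/4 = 2.25
  5/8 = 0.625
  3/7 = 0.4286
Decimals in increasing order: 0.4286 < 0.625 < 0.8333 < 2.25
Writing each back as its fraction gives the sorted order.
Final answer: 3/7, 5/8, 5/6, 9/4


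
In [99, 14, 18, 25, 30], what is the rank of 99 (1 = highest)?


Sort descending: [99, 30, 25, 18, 14]
Find 99 in the sorted list.
99 is at position 1.
Final answer: 1


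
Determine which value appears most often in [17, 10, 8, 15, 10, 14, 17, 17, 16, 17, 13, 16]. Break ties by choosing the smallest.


Count the frequency of each value:
  8 appears 1 time(s)
  10 appears 2 time(s)
  13 appears 1 time(s)
  14 appears 1 time(s)
  15 appears 1 time(s)
  16 appears 2 time(s)
  17 appears 4 time(s)
Maximum frequency is 4.
Only 17 reaches that frequency, so it is the mode.
Final answer: 17


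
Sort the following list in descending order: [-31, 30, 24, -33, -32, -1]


Original list: [-31, 30, 24, -33, -32, -1]
Repeatedly take the largest remaining element:
  Remaining [-31, 30, 24, -33, -32, -1] -> largest is 30
  Remaining [-31, 24, -33, -32, -1] -> largest is 24
  Remaining [-31, -33, -32, -1] -> largest is -1
  Remaining [-31, -33, -32] -> largest is -31
  Remaining [-33, -32] -> largest is -32
  Remaining [-33] -> largest is -33
Collecting the picks in order gives the descending list.
Final answer: [30, 24, -1, -31, -32, -33]


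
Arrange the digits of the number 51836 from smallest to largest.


The number 51836 has digits: 5, 1, 8, 3, 6
Sorted: 1, 3, 5, 6, 8
Joining the sorted digits gives the result.
Final answer: 13568


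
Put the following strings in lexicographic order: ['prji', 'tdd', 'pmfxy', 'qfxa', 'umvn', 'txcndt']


Compare strings character by character (the first differing letter decides):
  'pmfxy' < 'prji' since 'm' < 'r' at position 2
  'prji' < 'qfxa' since 'p' < 'q' at position 1
  'qfxa' < 'tdd' since 'q' < 't' at position 1
  'tdd' < 'txcndt' since 'd' < 'x' at position 2
  'txcndt' < 'umvn' since 't' < 'u' at position 1
Chaining these comparisons gives the alphabetical order.
Final answer: ['pmfxy', 'prji', 'qfxa', 'tdd', 'txcndt', 'umvn']


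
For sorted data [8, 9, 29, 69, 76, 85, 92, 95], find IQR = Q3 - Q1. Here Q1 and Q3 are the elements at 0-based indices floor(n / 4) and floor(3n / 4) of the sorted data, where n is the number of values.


The data has n = 8 elements.
Q1 index = floor(8 / 4) = floor(2) = 2; Q3 index = floor(3 * 8 / 4) = floor(6) = 6
Q1 = element at index 2 = 29
Q3 = element at index 6 = 92
IQR = 92 - 29 = 63
Final answer: 63


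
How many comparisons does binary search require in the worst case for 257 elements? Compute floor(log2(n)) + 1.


Binary search halves the search space each step.
Maximum comparisons = floor(log2(257)) + 1
log2(257) = 8.0056
floor(log2(257)) = 8, so 8 + 1 = 9
Final answer: 9


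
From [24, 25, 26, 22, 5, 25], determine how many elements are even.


Check each element:
  24 is even
  25 is odd
  26 is even
  22 is even
  5 is odd
  25 is odd
Evens: [24, 26, 22]
Count of evens = 3
Final answer: 3


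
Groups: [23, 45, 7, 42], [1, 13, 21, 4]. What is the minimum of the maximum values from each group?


Find max of each group:
  Group 1: [23, 45, 7, 42] -> max = 45
  Group 2: [1, 13, 21, 4] -> max = 21
Maxes: [45, 21]
Minimum of maxes = 21
Final answer: 21


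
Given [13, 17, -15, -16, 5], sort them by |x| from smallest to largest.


Compute absolute values:
  |13| = 13
  |17| = 17
  |-15| = 15
  |-16| = 16
  |5| = 5
Absolute values in increasing order: 5 < 13 < 15 < 16 < 17
Listing the original numbers in that order gives the answer.
Final answer: [5, 13, -15, -16, 17]


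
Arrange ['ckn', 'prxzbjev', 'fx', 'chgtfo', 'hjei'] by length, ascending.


Compute lengths:
  'ckn' has length 3
  'prxzbjev' has length 8
  'fx' has length 2
  'chgtfo' has length 6
  'hjei' has length 4
Lengths in increasing order: 2 < 3 < 4 < 6 < 8
Listing the words in that order gives the answer.
Final answer: ['fx', 'ckn', 'hjei', 'chgtfo', 'prxzbjev']


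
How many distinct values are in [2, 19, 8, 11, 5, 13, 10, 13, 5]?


List all unique values:
Distinct values: [2, 5, 8, 10, 11, 13, 19]
Count = 7
Final answer: 7


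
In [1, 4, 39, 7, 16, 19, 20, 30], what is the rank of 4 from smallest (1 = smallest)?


Sort ascending: [1, 4, 7, 16, 19, 20, 30, 39]
Find 4 in the sorted list.
4 is at position 2 (1-indexed).
Final answer: 2


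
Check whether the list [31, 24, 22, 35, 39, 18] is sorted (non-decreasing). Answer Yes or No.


Check consecutive pairs:
  31 <= 24? False
  24 <= 22? False
  22 <= 35? True
  35 <= 39? True
  39 <= 18? False
3 consecutive pair(s) are out of order, so the list is not sorted.
Final answer: No


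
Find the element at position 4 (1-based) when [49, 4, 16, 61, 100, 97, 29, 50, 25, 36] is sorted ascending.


Sort ascending: [4, 16, 25, 29, 36, 49, 50, 61, 97, 100]
The 4th element (1-indexed) is at index 3.
Value = 29
Final answer: 29


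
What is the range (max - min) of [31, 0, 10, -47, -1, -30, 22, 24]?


Maximum value: 31
Minimum value: -47
Range = 31 - (-47) = 78
Final answer: 78


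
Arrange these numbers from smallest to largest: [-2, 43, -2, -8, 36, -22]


Original list: [-2, 43, -2, -8, 36, -22]
Repeatedly take the smallest remaining element:
  Remaining [-2, 43, -2, -8, 36, -22] -> smallest is -22
  Remaining [-2, 43, -2, -8, 36] -> smallest is -8
  Remaining [-2, 43, -2, 36] -> smallest is -2
  Remaining [43, -2, 36] -> smallest is -2
  Remaining [43, 36] -> smallest is 36
  Remaining [43] -> smallest is 43
Collecting the picks in order gives the sorted list.
Final answer: [-22, -8, -2, -2, 36, 43]


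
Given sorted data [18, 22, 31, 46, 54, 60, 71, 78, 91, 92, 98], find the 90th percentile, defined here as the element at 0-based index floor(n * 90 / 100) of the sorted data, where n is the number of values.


The dataset has n = 11 elements.
Index = floor(11 * 90 / 100) = floor(990 / 100) = floor(9.9) = 9
Counting from index 0 in the sorted data, the element at index 9 is 92.
Final answer: 92


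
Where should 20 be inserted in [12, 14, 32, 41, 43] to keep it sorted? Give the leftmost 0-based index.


List is sorted: [12, 14, 32, 41, 43]
We need the leftmost position where 20 can be inserted, i.e. the first index whose element is >= 20 (or the end of the list if none is).
Binary search with low=0, high=5 (0-based indices):
  low=0, high=5, mid=2: a[2]=32 >= 20, so high = 2
  low=0, high=2, mid=1: a[1]=14 < 20, so low = 2
Now low = high = 2, so the insertion index is 2.
Final answer: 2


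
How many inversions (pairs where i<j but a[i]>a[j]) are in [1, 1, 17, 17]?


For each element, count the later elements that are smaller than it:
  1 (index 0): smaller elements after it = [] -> 0
  1 (index 1): smaller elements after it = [] -> 0
  17 (index 2): smaller elements after it = [] -> 0
Total inversions = 0 + 0 + 0 = 0
Final answer: 0


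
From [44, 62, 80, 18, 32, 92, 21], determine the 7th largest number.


Sort descending: [92, 80, 62, 44, 32, 21, 18]
The 7th element (1-indexed) is at index 6.
Value = 18
Final answer: 18


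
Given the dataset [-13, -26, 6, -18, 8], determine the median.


First, sort the list: [-26, -18, -13, 6, 8]
The list has 5 elements (odd count).
The middle index is 2 (0-based), and the element there is -13.
Final answer: -13


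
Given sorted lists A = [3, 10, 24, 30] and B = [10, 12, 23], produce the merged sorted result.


List A: [3, 10, 24, 30]
List B: [10, 12, 23]
Repeatedly compare the front elements and take the smaller:
  3 vs 10 -> take 3
  10 vs 10 -> take 10
  24 vs 10 -> take 10
  24 vs 12 -> take 12
  24 vs 23 -> take 23
  B is exhausted; append the rest of A: [24, 30]
Final answer: [3, 10, 10, 12, 23, 24, 30]


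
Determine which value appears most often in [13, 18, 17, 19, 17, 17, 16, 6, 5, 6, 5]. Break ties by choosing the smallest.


Count the frequency of each value:
  5 appears 2 time(s)
  6 appears 2 time(s)
  13 appears 1 time(s)
  16 appears 1 time(s)
  17 appears 3 time(s)
  18 appears 1 time(s)
  19 appears 1 time(s)
Maximum frequency is 3.
Only 17 reaches that frequency, so it is the mode.
Final answer: 17


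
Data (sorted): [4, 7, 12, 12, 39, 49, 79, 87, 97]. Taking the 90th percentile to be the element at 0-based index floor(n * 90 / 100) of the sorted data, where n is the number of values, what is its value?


The dataset has n = 9 elements.
Index = floor(9 * 90 / 100) = floor(810 / 100) = floor(8.1) = 8
Counting from index 0 in the sorted data, the element at index 8 is 97.
Final answer: 97


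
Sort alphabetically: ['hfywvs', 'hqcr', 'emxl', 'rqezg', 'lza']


Compare strings character by character (the first differing letter decides):
  'emxl' < 'hfywvs' since 'e' < 'h' at position 1
  'hfywvs' < 'hqcr' since 'f' < 'q' at position 2
  'hqcr' < 'lza' since 'h' < 'l' at position 1
  'lza' < 'rqezg' since 'l' < 'r' at position 1
Chaining these comparisons gives the alphabetical order.
Final answer: ['emxl', 'hfywvs', 'hqcr', 'lza', 'rqezg']


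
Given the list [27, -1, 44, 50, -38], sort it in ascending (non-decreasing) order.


Original list: [27, -1, 44, 50, -38]
Repeatedly take the smallest remaining element:
  Remaining [27, -1, 44, 50, -38] -> smallest is -38
  Remaining [27, -1, 44, 50] -> smallest is -1
  Remaining [27, 44, 50] -> smallest is 27
  Remaining [44, 50] -> smallest is 44
  Remaining [50] -> smallest is 50
Collecting the picks in order gives the sorted list.
Final answer: [-38, -1, 27, 44, 50]


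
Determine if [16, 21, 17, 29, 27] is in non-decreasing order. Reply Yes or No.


Check consecutive pairs:
  16 <= 21? True
  21 <= 17? False
  17 <= 29? True
  29 <= 27? False
2 consecutive pair(s) are out of order, so the list is not sorted.
Final answer: No


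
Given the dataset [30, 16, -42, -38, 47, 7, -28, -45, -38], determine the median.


First, sort the list: [-45, -42, -38, -38, -28, 7, 16, 30, 47]
The list has 9 elements (odd count).
The middle index is 4 (0-based), and the element there is -28.
Final answer: -28


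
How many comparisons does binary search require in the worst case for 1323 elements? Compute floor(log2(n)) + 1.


Binary search halves the search space each step.
Maximum comparisons = floor(log2(1323)) + 1
log2(1323) = 10.3696
floor(log2(1323)) = 10, so 10 + 1 = 11
Final answer: 11


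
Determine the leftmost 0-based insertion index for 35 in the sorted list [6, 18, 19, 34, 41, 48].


List is sorted: [6, 18, 19, 34, 41, 48]
We need the leftmost position where 35 can be inserted, i.e. the first index whose element is >= 35 (or the end of the list if none is).
Binary search with low=0, high=6 (0-based indices):
  low=0, high=6, mid=3: a[3]=34 < 35, so low = 4
  low=4, high=6, mid=5: a[5]=48 >= 35, so high = 5
  low=4, high=5, mid=4: a[4]=41 >= 35, so high = 4
Now low = high = 4, so the insertion index is 4.
Final answer: 4


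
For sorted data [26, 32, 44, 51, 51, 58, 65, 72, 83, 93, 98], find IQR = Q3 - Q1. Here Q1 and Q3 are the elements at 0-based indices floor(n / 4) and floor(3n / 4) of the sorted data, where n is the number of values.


The data has n = 11 elements.
Q1 index = floor(11 / 4) = floor(2.75) = 2; Q3 index = floor(3 * 11 / 4) = floor(8.25) = 8
Q1 = element at index 2 = 44
Q3 = element at index 8 = 83
IQR = 83 - 44 = 39
Final answer: 39


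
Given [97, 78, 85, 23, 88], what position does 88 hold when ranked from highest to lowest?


Sort descending: [97, 88, 85, 78, 23]
Find 88 in the sorted list.
88 is at position 2.
Final answer: 2


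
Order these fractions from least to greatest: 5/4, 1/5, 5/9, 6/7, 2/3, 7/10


Convert to decimal for comparison:
  5/4 = 1.25
  1/5 = 0.2
  5/9 = 0.5556
  6/7 = 0.8571
  2/3 = 0.6667
  7/10 = 0.7
Decimals in increasing order: 0.2 < 0.5556 < 0.6667 < 0.7 < 0.8571 < 1.25
Writing each back as its fraction gives the sorted order.
Final answer: 1/5, 5/9, 2/3, 7/10, 6/7, 5/4


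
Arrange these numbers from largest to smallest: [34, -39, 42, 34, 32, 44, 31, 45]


Original list: [34, -39, 42, 34, 32, 44, 31, 45]
Repeatedly take the largest remaining element:
  Remaining [34, -39, 42, 34, 32, 44, 31, 45] -> largest is 45
  Remaining [34, -39, 42, 34, 32, 44, 31] -> largest is 44
  Remaining [34, -39, 42, 34, 32, 31] -> largest is 42
  Remaining [34, -39, 34, 32, 31] -> largest is 34
  Remaining [-39, 34, 32, 31] -> largest is 34
  Remaining [-39, 32, 31] -> largest is 32
  Remaining [-39, 31] -> largest is 31
  Remaining [-39] -> largest is -39
Collecting the picks in order gives the descending list.
Final answer: [45, 44, 42, 34, 34, 32, 31, -39]


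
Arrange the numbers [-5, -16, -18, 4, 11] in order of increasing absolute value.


Compute absolute values:
  |-5| = 5
  |-16| = 16
  |-18| = 18
  |4| = 4
  |11| = 11
Absolute values in increasing order: 4 < 5 < 11 < 16 < 18
Listing the original numbers in that order gives the answer.
Final answer: [4, -5, 11, -16, -18]


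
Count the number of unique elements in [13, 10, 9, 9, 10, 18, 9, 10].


List all unique values:
Distinct values: [9, 10, 13, 18]
Count = 4
Final answer: 4


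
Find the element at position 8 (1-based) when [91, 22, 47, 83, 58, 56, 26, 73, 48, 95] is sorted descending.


Sort descending: [95, 91, 83, 73, 58, 56, 48, 47, 26, 22]
The 8th element (1-indexed) is at index 7.
Value = 47
Final answer: 47


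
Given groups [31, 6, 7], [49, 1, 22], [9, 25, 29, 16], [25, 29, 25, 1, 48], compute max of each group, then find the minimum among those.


Find max of each group:
  Group 1: [31, 6, 7] -> max = 31
  Group 2: [49, 1, 22] -> max = 49
  Group 3: [9, 25, 29, 16] -> max = 29
  Group 4: [25, 29, 25, 1, 48] -> max = 48
Maxes: [31, 49, 29, 48]
Minimum of maxes = 29
Final answer: 29
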